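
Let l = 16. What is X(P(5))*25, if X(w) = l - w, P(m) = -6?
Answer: 550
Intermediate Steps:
X(w) = 16 - w
X(P(5))*25 = (16 - 1*(-6))*25 = (16 + 6)*25 = 22*25 = 550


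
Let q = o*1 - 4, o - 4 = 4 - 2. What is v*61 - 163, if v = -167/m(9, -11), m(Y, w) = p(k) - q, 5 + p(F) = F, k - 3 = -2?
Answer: 9209/6 ≈ 1534.8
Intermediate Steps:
k = 1 (k = 3 - 2 = 1)
p(F) = -5 + F
o = 6 (o = 4 + (4 - 2) = 4 + 2 = 6)
q = 2 (q = 6*1 - 4 = 6 - 4 = 2)
m(Y, w) = -6 (m(Y, w) = (-5 + 1) - 1*2 = -4 - 2 = -6)
v = 167/6 (v = -167/(-6) = -167*(-1/6) = 167/6 ≈ 27.833)
v*61 - 163 = (167/6)*61 - 163 = 10187/6 - 163 = 9209/6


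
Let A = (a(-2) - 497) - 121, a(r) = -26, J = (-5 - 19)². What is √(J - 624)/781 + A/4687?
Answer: -644/4687 + 4*I*√3/781 ≈ -0.1374 + 0.0088709*I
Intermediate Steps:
J = 576 (J = (-24)² = 576)
A = -644 (A = (-26 - 497) - 121 = -523 - 121 = -644)
√(J - 624)/781 + A/4687 = √(576 - 624)/781 - 644/4687 = √(-48)*(1/781) - 644*1/4687 = (4*I*√3)*(1/781) - 644/4687 = 4*I*√3/781 - 644/4687 = -644/4687 + 4*I*√3/781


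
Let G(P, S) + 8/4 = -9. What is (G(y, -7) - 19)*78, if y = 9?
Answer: -2340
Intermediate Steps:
G(P, S) = -11 (G(P, S) = -2 - 9 = -11)
(G(y, -7) - 19)*78 = (-11 - 19)*78 = -30*78 = -2340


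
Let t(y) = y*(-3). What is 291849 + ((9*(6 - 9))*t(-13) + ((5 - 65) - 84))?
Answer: 290652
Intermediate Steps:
t(y) = -3*y
291849 + ((9*(6 - 9))*t(-13) + ((5 - 65) - 84)) = 291849 + ((9*(6 - 9))*(-3*(-13)) + ((5 - 65) - 84)) = 291849 + ((9*(-3))*39 + (-60 - 84)) = 291849 + (-27*39 - 144) = 291849 + (-1053 - 144) = 291849 - 1197 = 290652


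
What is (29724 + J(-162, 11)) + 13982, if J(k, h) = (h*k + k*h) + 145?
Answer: 40287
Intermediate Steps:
J(k, h) = 145 + 2*h*k (J(k, h) = (h*k + h*k) + 145 = 2*h*k + 145 = 145 + 2*h*k)
(29724 + J(-162, 11)) + 13982 = (29724 + (145 + 2*11*(-162))) + 13982 = (29724 + (145 - 3564)) + 13982 = (29724 - 3419) + 13982 = 26305 + 13982 = 40287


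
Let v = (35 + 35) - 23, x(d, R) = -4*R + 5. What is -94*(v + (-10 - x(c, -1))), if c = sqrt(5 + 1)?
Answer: -2632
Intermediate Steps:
c = sqrt(6) ≈ 2.4495
x(d, R) = 5 - 4*R
v = 47 (v = 70 - 23 = 47)
-94*(v + (-10 - x(c, -1))) = -94*(47 + (-10 - (5 - 4*(-1)))) = -94*(47 + (-10 - (5 + 4))) = -94*(47 + (-10 - 1*9)) = -94*(47 + (-10 - 9)) = -94*(47 - 19) = -94*28 = -2632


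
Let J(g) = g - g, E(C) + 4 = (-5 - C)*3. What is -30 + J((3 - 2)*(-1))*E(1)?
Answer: -30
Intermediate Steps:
E(C) = -19 - 3*C (E(C) = -4 + (-5 - C)*3 = -4 + (-15 - 3*C) = -19 - 3*C)
J(g) = 0
-30 + J((3 - 2)*(-1))*E(1) = -30 + 0*(-19 - 3*1) = -30 + 0*(-19 - 3) = -30 + 0*(-22) = -30 + 0 = -30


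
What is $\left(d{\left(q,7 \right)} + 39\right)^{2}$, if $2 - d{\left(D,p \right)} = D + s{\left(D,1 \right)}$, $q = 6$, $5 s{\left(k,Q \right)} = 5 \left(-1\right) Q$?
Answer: $1296$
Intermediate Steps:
$s{\left(k,Q \right)} = - Q$ ($s{\left(k,Q \right)} = \frac{5 \left(-1\right) Q}{5} = \frac{\left(-5\right) Q}{5} = - Q$)
$d{\left(D,p \right)} = 3 - D$ ($d{\left(D,p \right)} = 2 - \left(D - 1\right) = 2 - \left(-1 + D\right) = 3 - D$)
$\left(d{\left(q,7 \right)} + 39\right)^{2} = \left(\left(3 - 6\right) + 39\right)^{2} = \left(-3 + 39\right)^{2} = 36^{2} = 1296$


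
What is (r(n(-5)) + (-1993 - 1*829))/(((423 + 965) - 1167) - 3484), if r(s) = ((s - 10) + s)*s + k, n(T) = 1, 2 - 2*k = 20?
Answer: 2839/3263 ≈ 0.87006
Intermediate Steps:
k = -9 (k = 1 - ½*20 = 1 - 10 = -9)
r(s) = -9 + s*(-10 + 2*s) (r(s) = ((s - 10) + s)*s - 9 = ((-10 + s) + s)*s - 9 = (-10 + 2*s)*s - 9 = s*(-10 + 2*s) - 9 = -9 + s*(-10 + 2*s))
(r(n(-5)) + (-1993 - 1*829))/(((423 + 965) - 1167) - 3484) = ((-9 - 10*1 + 2*1²) + (-1993 - 1*829))/(((423 + 965) - 1167) - 3484) = ((-9 - 10 + 2*1) + (-1993 - 829))/((1388 - 1167) - 3484) = ((-9 - 10 + 2) - 2822)/(221 - 3484) = (-17 - 2822)/(-3263) = -2839*(-1/3263) = 2839/3263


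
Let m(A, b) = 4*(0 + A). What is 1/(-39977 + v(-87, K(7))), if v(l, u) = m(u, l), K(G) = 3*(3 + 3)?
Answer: -1/39905 ≈ -2.5060e-5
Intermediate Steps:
K(G) = 18 (K(G) = 3*6 = 18)
m(A, b) = 4*A
v(l, u) = 4*u
1/(-39977 + v(-87, K(7))) = 1/(-39977 + 4*18) = 1/(-39977 + 72) = 1/(-39905) = -1/39905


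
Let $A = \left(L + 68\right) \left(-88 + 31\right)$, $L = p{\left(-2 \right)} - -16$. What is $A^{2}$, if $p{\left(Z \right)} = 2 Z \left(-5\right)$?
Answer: $35141184$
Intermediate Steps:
$p{\left(Z \right)} = - 10 Z$
$L = 36$ ($L = \left(-10\right) \left(-2\right) - -16 = 20 + 16 = 36$)
$A = -5928$ ($A = \left(36 + 68\right) \left(-88 + 31\right) = 104 \left(-57\right) = -5928$)
$A^{2} = \left(-5928\right)^{2} = 35141184$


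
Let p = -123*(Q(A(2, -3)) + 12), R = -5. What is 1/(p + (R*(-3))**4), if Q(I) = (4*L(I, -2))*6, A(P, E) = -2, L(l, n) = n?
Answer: 1/55053 ≈ 1.8164e-5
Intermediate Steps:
Q(I) = -48 (Q(I) = (4*(-2))*6 = -8*6 = -48)
p = 4428 (p = -123*(-48 + 12) = -123*(-36) = 4428)
1/(p + (R*(-3))**4) = 1/(4428 + (-5*(-3))**4) = 1/(4428 + 15**4) = 1/(4428 + 50625) = 1/55053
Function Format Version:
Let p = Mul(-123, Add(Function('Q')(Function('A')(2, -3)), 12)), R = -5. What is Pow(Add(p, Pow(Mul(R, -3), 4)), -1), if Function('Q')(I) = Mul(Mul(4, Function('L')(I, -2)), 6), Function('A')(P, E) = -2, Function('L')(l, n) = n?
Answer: Rational(1, 55053) ≈ 1.8164e-5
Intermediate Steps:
Function('Q')(I) = -48 (Function('Q')(I) = Mul(Mul(4, -2), 6) = Mul(-8, 6) = -48)
p = 4428 (p = Mul(-123, Add(-48, 12)) = Mul(-123, -36) = 4428)
Pow(Add(p, Pow(Mul(R, -3), 4)), -1) = Pow(Add(4428, Pow(Mul(-5, -3), 4)), -1) = Pow(Add(4428, Pow(15, 4)), -1) = Pow(Add(4428, 50625), -1) = Pow(55053, -1) = Rational(1, 55053)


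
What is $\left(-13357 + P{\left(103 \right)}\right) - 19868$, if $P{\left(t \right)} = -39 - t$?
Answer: $-33367$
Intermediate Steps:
$\left(-13357 + P{\left(103 \right)}\right) - 19868 = \left(-13357 - 142\right) - 19868 = -13499 - 19868 = -33367$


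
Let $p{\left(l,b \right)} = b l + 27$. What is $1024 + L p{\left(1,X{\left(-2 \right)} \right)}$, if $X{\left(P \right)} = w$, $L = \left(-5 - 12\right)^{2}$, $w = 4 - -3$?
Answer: $10850$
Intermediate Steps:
$w = 7$ ($w = 4 + 3 = 7$)
$L = 289$ ($L = \left(-17\right)^{2} = 289$)
$X{\left(P \right)} = 7$
$p{\left(l,b \right)} = 27 + b l$
$1024 + L p{\left(1,X{\left(-2 \right)} \right)} = 1024 + 289 \left(27 + 7 \cdot 1\right) = 1024 + 289 \left(27 + 7\right) = 1024 + 289 \cdot 34 = 1024 + 9826 = 10850$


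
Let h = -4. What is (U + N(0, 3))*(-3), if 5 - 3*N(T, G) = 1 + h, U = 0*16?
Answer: -8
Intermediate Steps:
U = 0
N(T, G) = 8/3 (N(T, G) = 5/3 - (1 - 4)/3 = 5/3 - ⅓*(-3) = 5/3 + 1 = 8/3)
(U + N(0, 3))*(-3) = (0 + 8/3)*(-3) = (8/3)*(-3) = -8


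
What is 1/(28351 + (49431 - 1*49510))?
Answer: 1/28272 ≈ 3.5371e-5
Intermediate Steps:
1/(28351 + (49431 - 1*49510)) = 1/(28351 + (49431 - 49510)) = 1/(28351 - 79) = 1/28272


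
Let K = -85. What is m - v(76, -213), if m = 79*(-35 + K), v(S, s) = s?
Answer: -9267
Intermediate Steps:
m = -9480 (m = 79*(-35 - 85) = 79*(-120) = -9480)
m - v(76, -213) = -9480 - 1*(-213) = -9480 + 213 = -9267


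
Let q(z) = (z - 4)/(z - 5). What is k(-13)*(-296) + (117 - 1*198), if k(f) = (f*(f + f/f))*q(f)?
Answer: -131075/3 ≈ -43692.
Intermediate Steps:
q(z) = (-4 + z)/(-5 + z)
k(f) = f*(1 + f)*(-4 + f)/(-5 + f) (k(f) = (f*(f + f/f))*((-4 + f)/(-5 + f)) = (f*(f + 1))*((-4 + f)/(-5 + f)) = (f*(1 + f))*((-4 + f)/(-5 + f)) = f*(1 + f)*(-4 + f)/(-5 + f))
k(-13)*(-296) + (117 - 1*198) = -13*(1 - 13)*(-4 - 13)/(-5 - 13)*(-296) + (117 - 1*198) = -13*(-12)*(-17)/(-18)*(-296) + (117 - 198) = -13*(-1/18)*(-12)*(-17)*(-296) - 81 = (442/3)*(-296) - 81 = -130832/3 - 81 = -131075/3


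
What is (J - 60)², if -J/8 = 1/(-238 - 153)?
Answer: 549996304/152881 ≈ 3597.5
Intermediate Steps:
J = 8/391 (J = -8/(-238 - 153) = -8/(-391) = -8*(-1/391) = 8/391 ≈ 0.020460)
(J - 60)² = (8/391 - 60)² = (-23452/391)² = 549996304/152881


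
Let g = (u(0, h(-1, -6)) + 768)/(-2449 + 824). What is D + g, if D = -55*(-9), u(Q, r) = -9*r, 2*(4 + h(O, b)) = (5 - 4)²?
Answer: 123627/250 ≈ 494.51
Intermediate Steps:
h(O, b) = -7/2 (h(O, b) = -4 + (5 - 4)²/2 = -4 + (½)*1² = -4 + (½)*1 = -4 + ½ = -7/2)
D = 495
g = -123/250 (g = (-9*(-7/2) + 768)/(-2449 + 824) = (63/2 + 768)/(-1625) = (1599/2)*(-1/1625) = -123/250 ≈ -0.49200)
D + g = 495 - 123/250 = 123627/250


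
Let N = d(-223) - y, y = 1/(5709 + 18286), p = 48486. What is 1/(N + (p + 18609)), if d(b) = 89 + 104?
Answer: 23995/1614575559 ≈ 1.4861e-5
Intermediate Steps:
d(b) = 193
y = 1/23995 ≈ 4.1675e-5
N = 4631034/23995 (N = 193 - 1*1/23995 = 193 - 1/23995 = 4631034/23995 ≈ 193.00)
1/(N + (p + 18609)) = 1/(4631034/23995 + (48486 + 18609)) = 1/(4631034/23995 + 67095) = 1/(1614575559/23995) = 23995/1614575559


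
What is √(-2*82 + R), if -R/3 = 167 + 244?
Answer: I*√1397 ≈ 37.376*I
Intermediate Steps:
R = -1233 (R = -3*(167 + 244) = -3*411 = -1233)
√(-2*82 + R) = √(-2*82 - 1233) = √(-164 - 1233) = √(-1397) = I*√1397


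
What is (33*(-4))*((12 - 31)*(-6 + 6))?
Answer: 0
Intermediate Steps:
(33*(-4))*((12 - 31)*(-6 + 6)) = -(-2508)*0 = -132*0 = 0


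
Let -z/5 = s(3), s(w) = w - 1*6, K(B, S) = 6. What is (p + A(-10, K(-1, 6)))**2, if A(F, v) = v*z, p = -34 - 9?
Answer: 2209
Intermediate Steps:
s(w) = -6 + w (s(w) = w - 6 = -6 + w)
z = 15 (z = -5*(-6 + 3) = -5*(-3) = 15)
p = -43
A(F, v) = 15*v (A(F, v) = v*15 = 15*v)
(p + A(-10, K(-1, 6)))**2 = (-43 + 15*6)**2 = (-43 + 90)**2 = 47**2 = 2209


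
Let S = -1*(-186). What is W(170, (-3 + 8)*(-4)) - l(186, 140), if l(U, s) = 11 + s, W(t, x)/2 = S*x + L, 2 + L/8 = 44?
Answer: -6919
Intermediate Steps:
L = 336 (L = -16 + 8*44 = -16 + 352 = 336)
S = 186
W(t, x) = 672 + 372*x (W(t, x) = 2*(186*x + 336) = 2*(336 + 186*x) = 672 + 372*x)
W(170, (-3 + 8)*(-4)) - l(186, 140) = (672 + 372*((-3 + 8)*(-4))) - (11 + 140) = (672 + 372*(5*(-4))) - 1*151 = (672 + 372*(-20)) - 151 = (672 - 7440) - 151 = -6768 - 151 = -6919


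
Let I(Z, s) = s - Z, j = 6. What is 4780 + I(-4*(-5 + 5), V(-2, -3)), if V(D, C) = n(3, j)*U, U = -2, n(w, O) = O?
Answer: 4768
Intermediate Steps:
V(D, C) = -12 (V(D, C) = 6*(-2) = -12)
4780 + I(-4*(-5 + 5), V(-2, -3)) = 4780 + (-12 - (-4)*(-5 + 5)) = 4780 + (-12 - (-4)*0) = 4780 + (-12 - 1*0) = 4780 + (-12 + 0) = 4780 - 12 = 4768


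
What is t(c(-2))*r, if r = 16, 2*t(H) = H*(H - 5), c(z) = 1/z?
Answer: 22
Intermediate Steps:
t(H) = H*(-5 + H)/2 (t(H) = (H*(H - 5))/2 = (H*(-5 + H))/2 = H*(-5 + H)/2)
t(c(-2))*r = ((1/2)*(-5 + 1/(-2))/(-2))*16 = ((1/2)*(-1/2)*(-5 - 1/2))*16 = ((1/2)*(-1/2)*(-11/2))*16 = (11/8)*16 = 22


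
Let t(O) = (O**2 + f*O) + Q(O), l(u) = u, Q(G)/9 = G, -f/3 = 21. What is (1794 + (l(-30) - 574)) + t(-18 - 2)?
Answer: 2670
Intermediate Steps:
f = -63 (f = -3*21 = -63)
Q(G) = 9*G
t(O) = O**2 - 54*O (t(O) = (O**2 - 63*O) + 9*O = O**2 - 54*O)
(1794 + (l(-30) - 574)) + t(-18 - 2) = (1794 + (-30 - 574)) + (-18 - 2)*(-54 + (-18 - 2)) = (1794 - 604) - 20*(-54 - 20) = 1190 - 20*(-74) = 1190 + 1480 = 2670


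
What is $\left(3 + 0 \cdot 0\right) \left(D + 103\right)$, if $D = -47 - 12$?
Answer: $132$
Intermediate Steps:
$D = -59$
$\left(3 + 0 \cdot 0\right) \left(D + 103\right) = \left(3 + 0 \cdot 0\right) \left(-59 + 103\right) = \left(3 + 0\right) 44 = 3 \cdot 44 = 132$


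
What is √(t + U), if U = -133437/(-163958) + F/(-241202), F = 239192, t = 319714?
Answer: 3*√13889478664303995176976422/19773498758 ≈ 565.43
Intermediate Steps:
U = -3516085331/19773498758 (U = -133437/(-163958) + 239192/(-241202) = -133437*(-1/163958) + 239192*(-1/241202) = 133437/163958 - 119596/120601 = -3516085331/19773498758 ≈ -0.17782)
√(t + U) = √(319714 - 3516085331/19773498758) = √(6321860865829881/19773498758) = 3*√13889478664303995176976422/19773498758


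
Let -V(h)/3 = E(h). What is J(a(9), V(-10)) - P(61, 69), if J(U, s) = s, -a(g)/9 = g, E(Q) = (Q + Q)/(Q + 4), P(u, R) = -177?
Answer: 167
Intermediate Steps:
E(Q) = 2*Q/(4 + Q) (E(Q) = (2*Q)/(4 + Q) = 2*Q/(4 + Q))
V(h) = -6*h/(4 + h)
a(g) = -9*g
J(a(9), V(-10)) - P(61, 69) = -6*(-10)/(4 - 10) - 1*(-177) = -6*(-10)/(-6) + 177 = -6*(-10)*(-⅙) + 177 = -10 + 177 = 167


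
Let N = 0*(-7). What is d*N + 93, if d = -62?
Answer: 93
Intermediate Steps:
N = 0
d*N + 93 = -62*0 + 93 = 0 + 93 = 93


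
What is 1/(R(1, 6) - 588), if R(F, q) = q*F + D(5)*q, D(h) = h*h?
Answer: -1/432 ≈ -0.0023148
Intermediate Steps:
D(h) = h**2
R(F, q) = 25*q + F*q (R(F, q) = q*F + 5**2*q = F*q + 25*q = 25*q + F*q)
1/(R(1, 6) - 588) = 1/(6*(25 + 1) - 588) = 1/(6*26 - 588) = 1/(156 - 588) = 1/(-432) = -1/432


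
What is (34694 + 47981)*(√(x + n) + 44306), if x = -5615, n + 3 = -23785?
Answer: 3662998550 + 8184825*I*√3 ≈ 3.663e+9 + 1.4177e+7*I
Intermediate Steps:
n = -23788 (n = -3 - 23785 = -23788)
(34694 + 47981)*(√(x + n) + 44306) = (34694 + 47981)*(√(-5615 - 23788) + 44306) = 82675*(√(-29403) + 44306) = 82675*(99*I*√3 + 44306) = 82675*(44306 + 99*I*√3) = 3662998550 + 8184825*I*√3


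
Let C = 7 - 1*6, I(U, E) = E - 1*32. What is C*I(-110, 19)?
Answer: -13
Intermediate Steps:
I(U, E) = -32 + E (I(U, E) = E - 32 = -32 + E)
C = 1 (C = 7 - 6 = 1)
C*I(-110, 19) = 1*(-32 + 19) = 1*(-13) = -13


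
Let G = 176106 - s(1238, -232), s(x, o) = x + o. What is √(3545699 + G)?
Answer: √3720799 ≈ 1928.9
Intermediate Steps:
s(x, o) = o + x
G = 175100 (G = 176106 - (-232 + 1238) = 176106 - 1*1006 = 176106 - 1006 = 175100)
√(3545699 + G) = √(3545699 + 175100) = √3720799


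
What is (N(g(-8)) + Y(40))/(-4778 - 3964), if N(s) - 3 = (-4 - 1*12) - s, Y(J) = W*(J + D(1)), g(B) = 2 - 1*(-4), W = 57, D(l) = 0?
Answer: -2261/8742 ≈ -0.25864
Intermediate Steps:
g(B) = 6 (g(B) = 2 + 4 = 6)
Y(J) = 57*J (Y(J) = 57*(J + 0) = 57*J)
N(s) = -13 - s (N(s) = 3 + ((-4 - 1*12) - s) = 3 + ((-4 - 12) - s) = 3 + (-16 - s) = -13 - s)
(N(g(-8)) + Y(40))/(-4778 - 3964) = ((-13 - 1*6) + 57*40)/(-4778 - 3964) = ((-13 - 6) + 2280)/(-8742) = (-19 + 2280)*(-1/8742) = 2261*(-1/8742) = -2261/8742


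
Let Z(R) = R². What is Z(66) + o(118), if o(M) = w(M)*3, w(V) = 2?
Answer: 4362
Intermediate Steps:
o(M) = 6 (o(M) = 2*3 = 6)
Z(66) + o(118) = 66² + 6 = 4356 + 6 = 4362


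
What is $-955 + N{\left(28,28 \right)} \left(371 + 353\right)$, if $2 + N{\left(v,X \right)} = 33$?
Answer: $21489$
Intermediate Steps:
$N{\left(v,X \right)} = 31$ ($N{\left(v,X \right)} = -2 + 33 = 31$)
$-955 + N{\left(28,28 \right)} \left(371 + 353\right) = -955 + 31 \left(371 + 353\right) = -955 + 31 \cdot 724 = -955 + 22444 = 21489$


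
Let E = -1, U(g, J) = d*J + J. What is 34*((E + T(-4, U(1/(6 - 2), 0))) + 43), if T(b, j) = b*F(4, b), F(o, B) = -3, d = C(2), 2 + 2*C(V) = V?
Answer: 1836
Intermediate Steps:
C(V) = -1 + V/2
d = 0 (d = -1 + (½)*2 = -1 + 1 = 0)
U(g, J) = J (U(g, J) = 0*J + J = 0 + J = J)
T(b, j) = -3*b (T(b, j) = b*(-3) = -3*b)
34*((E + T(-4, U(1/(6 - 2), 0))) + 43) = 34*((-1 - 3*(-4)) + 43) = 34*((-1 + 12) + 43) = 34*(11 + 43) = 34*54 = 1836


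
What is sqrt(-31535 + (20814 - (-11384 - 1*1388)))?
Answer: sqrt(2051) ≈ 45.288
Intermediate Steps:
sqrt(-31535 + (20814 - (-11384 - 1*1388))) = sqrt(-31535 + (20814 - (-11384 - 1388))) = sqrt(-31535 + (20814 - 1*(-12772))) = sqrt(-31535 + (20814 + 12772)) = sqrt(-31535 + 33586) = sqrt(2051)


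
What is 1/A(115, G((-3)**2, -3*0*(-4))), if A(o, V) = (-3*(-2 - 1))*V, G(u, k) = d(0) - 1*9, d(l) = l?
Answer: -1/81 ≈ -0.012346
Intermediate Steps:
G(u, k) = -9 (G(u, k) = 0 - 1*9 = 0 - 9 = -9)
A(o, V) = 9*V (A(o, V) = (-3*(-3))*V = 9*V)
1/A(115, G((-3)**2, -3*0*(-4))) = 1/(9*(-9)) = 1/(-81) = -1/81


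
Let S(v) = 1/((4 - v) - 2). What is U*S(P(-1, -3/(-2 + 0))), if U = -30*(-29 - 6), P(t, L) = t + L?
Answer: 700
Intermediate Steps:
P(t, L) = L + t
S(v) = 1/(2 - v)
U = 1050 (U = -30*(-35) = 1050)
U*S(P(-1, -3/(-2 + 0))) = 1050*(-1/(-2 + (-3/(-2 + 0) - 1))) = 1050*(-1/(-2 + (-3/(-2) - 1))) = 1050*(-1/(-2 + (-3*(-½) - 1))) = 1050*(-1/(-2 + (3/2 - 1))) = 1050*(-1/(-2 + ½)) = 1050*(-1/(-3/2)) = 1050*(-1*(-⅔)) = 1050*(⅔) = 700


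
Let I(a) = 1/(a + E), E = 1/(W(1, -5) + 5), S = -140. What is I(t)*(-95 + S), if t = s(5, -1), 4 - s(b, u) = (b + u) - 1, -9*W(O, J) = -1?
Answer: -2162/11 ≈ -196.55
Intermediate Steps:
W(O, J) = 1/9 (W(O, J) = -1/9*(-1) = 1/9)
s(b, u) = 5 - b - u (s(b, u) = 4 - ((b + u) - 1) = 4 - (-1 + b + u) = 4 + (1 - b - u) = 5 - b - u)
t = 1 (t = 5 - 1*5 - 1*(-1) = 5 - 5 + 1 = 1)
E = 9/46 (E = 1/(1/9 + 5) = 1/(46/9) = 9/46 ≈ 0.19565)
I(a) = 1/(9/46 + a) (I(a) = 1/(a + 9/46) = 1/(9/46 + a))
I(t)*(-95 + S) = (46/(9 + 46*1))*(-95 - 140) = (46/(9 + 46))*(-235) = (46/55)*(-235) = -2162/11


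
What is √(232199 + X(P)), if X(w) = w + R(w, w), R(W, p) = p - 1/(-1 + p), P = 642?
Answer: 3*√10659303098/641 ≈ 483.20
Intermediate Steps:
X(w) = w + (-1 + w² - w)/(-1 + w)
√(232199 + X(P)) = √(232199 + (-1 - 2*642 + 2*642²)/(-1 + 642)) = √(232199 + (-1 - 1284 + 2*412164)/641) = √(232199 + (-1 - 1284 + 824328)/641) = √(232199 + (1/641)*823043) = √(232199 + 823043/641) = √(149662602/641) = 3*√10659303098/641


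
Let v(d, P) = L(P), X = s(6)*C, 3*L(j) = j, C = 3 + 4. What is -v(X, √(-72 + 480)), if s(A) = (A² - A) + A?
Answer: -2*√102/3 ≈ -6.7330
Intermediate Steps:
C = 7
s(A) = A²
L(j) = j/3
X = 252 (X = 6²*7 = 36*7 = 252)
v(d, P) = P/3
-v(X, √(-72 + 480)) = -√(-72 + 480)/3 = -√408/3 = -2*√102/3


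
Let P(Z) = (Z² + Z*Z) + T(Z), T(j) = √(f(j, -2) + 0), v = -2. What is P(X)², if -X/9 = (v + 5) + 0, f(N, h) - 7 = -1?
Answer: (1458 + √6)² ≈ 2.1329e+6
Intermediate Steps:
f(N, h) = 6 (f(N, h) = 7 - 1 = 6)
T(j) = √6 (T(j) = √(6 + 0) = √6)
X = -27 (X = -9*((-2 + 5) + 0) = -9*(3 + 0) = -9*3 = -27)
P(Z) = √6 + 2*Z² (P(Z) = (Z² + Z*Z) + √6 = (Z² + Z²) + √6 = 2*Z² + √6 = √6 + 2*Z²)
P(X)² = (√6 + 2*(-27)²)² = (√6 + 2*729)² = (√6 + 1458)² = (1458 + √6)²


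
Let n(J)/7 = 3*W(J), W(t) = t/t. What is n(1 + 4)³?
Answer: 9261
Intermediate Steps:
W(t) = 1
n(J) = 21 (n(J) = 7*(3*1) = 7*3 = 21)
n(1 + 4)³ = 21³ = 9261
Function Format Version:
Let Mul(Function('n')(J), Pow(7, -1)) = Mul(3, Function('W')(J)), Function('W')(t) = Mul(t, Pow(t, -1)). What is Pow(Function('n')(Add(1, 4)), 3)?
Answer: 9261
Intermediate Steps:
Function('W')(t) = 1
Function('n')(J) = 21 (Function('n')(J) = Mul(7, Mul(3, 1)) = Mul(7, 3) = 21)
Pow(Function('n')(Add(1, 4)), 3) = Pow(21, 3) = 9261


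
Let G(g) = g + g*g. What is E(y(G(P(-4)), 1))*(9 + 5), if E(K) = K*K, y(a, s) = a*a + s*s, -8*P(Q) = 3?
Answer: 130697287/8388608 ≈ 15.580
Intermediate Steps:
P(Q) = -3/8 (P(Q) = -⅛*3 = -3/8)
G(g) = g + g²
y(a, s) = a² + s²
E(K) = K²
E(y(G(P(-4)), 1))*(9 + 5) = ((-3*(1 - 3/8)/8)² + 1²)²*(9 + 5) = ((-3/8*5/8)² + 1)²*14 = ((-15/64)² + 1)²*14 = (225/4096 + 1)²*14 = (4321/4096)²*14 = (18671041/16777216)*14 = 130697287/8388608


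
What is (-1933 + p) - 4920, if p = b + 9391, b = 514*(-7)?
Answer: -1060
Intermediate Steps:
b = -3598
p = 5793 (p = -3598 + 9391 = 5793)
(-1933 + p) - 4920 = (-1933 + 5793) - 4920 = 3860 - 4920 = -1060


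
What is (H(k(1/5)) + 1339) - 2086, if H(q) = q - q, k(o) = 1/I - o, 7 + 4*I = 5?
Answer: -747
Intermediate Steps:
I = -½ (I = -7/4 + (¼)*5 = -7/4 + 5/4 = -½ ≈ -0.50000)
k(o) = -2 - o (k(o) = 1/(-½) - o = -2 - o)
H(q) = 0
(H(k(1/5)) + 1339) - 2086 = (0 + 1339) - 2086 = 1339 - 2086 = -747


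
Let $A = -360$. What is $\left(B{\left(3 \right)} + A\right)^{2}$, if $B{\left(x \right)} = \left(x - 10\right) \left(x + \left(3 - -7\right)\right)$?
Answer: $203401$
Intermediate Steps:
$B{\left(x \right)} = \left(-10 + x\right) \left(10 + x\right)$ ($B{\left(x \right)} = \left(-10 + x\right) \left(x + \left(3 + 7\right)\right) = \left(-10 + x\right) \left(x + 10\right) = \left(-10 + x\right) \left(10 + x\right)$)
$\left(B{\left(3 \right)} + A\right)^{2} = \left(\left(-100 + 3^{2}\right) - 360\right)^{2} = \left(\left(-100 + 9\right) - 360\right)^{2} = \left(-91 - 360\right)^{2} = \left(-451\right)^{2} = 203401$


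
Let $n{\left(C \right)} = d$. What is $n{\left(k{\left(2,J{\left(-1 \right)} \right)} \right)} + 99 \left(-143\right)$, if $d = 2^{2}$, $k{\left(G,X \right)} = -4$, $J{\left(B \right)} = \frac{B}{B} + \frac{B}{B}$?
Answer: $-14153$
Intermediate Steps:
$J{\left(B \right)} = 2$ ($J{\left(B \right)} = 1 + 1 = 2$)
$d = 4$
$n{\left(C \right)} = 4$
$n{\left(k{\left(2,J{\left(-1 \right)} \right)} \right)} + 99 \left(-143\right) = 4 + 99 \left(-143\right) = 4 - 14157 = -14153$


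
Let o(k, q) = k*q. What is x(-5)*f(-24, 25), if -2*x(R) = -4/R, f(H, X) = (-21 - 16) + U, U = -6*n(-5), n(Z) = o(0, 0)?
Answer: 74/5 ≈ 14.800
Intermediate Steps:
n(Z) = 0 (n(Z) = 0*0 = 0)
U = 0 (U = -6*0 = 0)
f(H, X) = -37 (f(H, X) = (-21 - 16) + 0 = -37 + 0 = -37)
x(R) = 2/R (x(R) = -(-2)/R = 2/R)
x(-5)*f(-24, 25) = (2/(-5))*(-37) = (2*(-1/5))*(-37) = -2/5*(-37) = 74/5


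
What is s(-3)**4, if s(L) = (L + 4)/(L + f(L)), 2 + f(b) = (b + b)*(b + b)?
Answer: 1/923521 ≈ 1.0828e-6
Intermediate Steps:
f(b) = -2 + 4*b**2 (f(b) = -2 + (b + b)*(b + b) = -2 + (2*b)*(2*b) = -2 + 4*b**2)
s(L) = (4 + L)/(-2 + L + 4*L**2) (s(L) = (L + 4)/(L + (-2 + 4*L**2)) = (4 + L)/(-2 + L + 4*L**2))
s(-3)**4 = ((4 - 3)/(-2 - 3 + 4*(-3)**2))**4 = (1/(-2 - 3 + 4*9))**4 = (1/(-2 - 3 + 36))**4 = (1/31)**4 = 1/923521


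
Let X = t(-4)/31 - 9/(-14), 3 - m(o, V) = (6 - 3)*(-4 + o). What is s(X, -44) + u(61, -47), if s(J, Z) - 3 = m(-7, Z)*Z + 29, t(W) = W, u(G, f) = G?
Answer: -1491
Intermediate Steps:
m(o, V) = 15 - 3*o (m(o, V) = 3 - (6 - 3)*(-4 + o) = 3 - 3*(-4 + o) = 3 - (-12 + 3*o) = 3 + (12 - 3*o) = 15 - 3*o)
X = 223/434 (X = -4/31 - 9/(-14) = -4*1/31 - 9*(-1/14) = -4/31 + 9/14 = 223/434 ≈ 0.51382)
s(J, Z) = 32 + 36*Z (s(J, Z) = 3 + ((15 - 3*(-7))*Z + 29) = 3 + ((15 + 21)*Z + 29) = 3 + (36*Z + 29) = 3 + (29 + 36*Z) = 32 + 36*Z)
s(X, -44) + u(61, -47) = (32 + 36*(-44)) + 61 = (32 - 1584) + 61 = -1552 + 61 = -1491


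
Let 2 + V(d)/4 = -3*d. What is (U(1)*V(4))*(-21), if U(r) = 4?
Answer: 4704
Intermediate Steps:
V(d) = -8 - 12*d (V(d) = -8 + 4*(-3*d) = -8 - 12*d)
(U(1)*V(4))*(-21) = (4*(-8 - 12*4))*(-21) = (4*(-8 - 48))*(-21) = (4*(-56))*(-21) = -224*(-21) = 4704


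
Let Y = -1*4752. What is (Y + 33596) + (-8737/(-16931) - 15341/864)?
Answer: 421688918393/14628384 ≈ 28827.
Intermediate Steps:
Y = -4752
(Y + 33596) + (-8737/(-16931) - 15341/864) = (-4752 + 33596) + (-8737/(-16931) - 15341/864) = 28844 + (-8737*(-1/16931) - 15341*1/864) = 28844 + (8737/16931 - 15341/864) = 28844 - 252189703/14628384 = 421688918393/14628384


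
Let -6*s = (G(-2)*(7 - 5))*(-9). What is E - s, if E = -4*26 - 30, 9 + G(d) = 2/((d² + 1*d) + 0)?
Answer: -110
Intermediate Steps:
G(d) = -9 + 2/(d + d²) (G(d) = -9 + 2/((d² + 1*d) + 0) = -9 + 2/((d² + d) + 0) = -9 + 2/((d + d²) + 0) = -9 + 2/(d + d²))
E = -134 (E = -104 - 30 = -134)
s = -24 (s = -((2 - 9*(-2) - 9*(-2)²)/((-2)*(1 - 2)))*(7 - 5)*(-9)/6 = --½*(2 + 18 - 9*4)/(-1)*2*(-9)/6 = --½*(-1)*(2 + 18 - 36)*2*(-9)/6 = --½*(-1)*(-16)*2*(-9)/6 = -(-8*2)*(-9)/6 = -(-8)*(-9)/3 = -⅙*144 = -24)
E - s = -134 - 1*(-24) = -134 + 24 = -110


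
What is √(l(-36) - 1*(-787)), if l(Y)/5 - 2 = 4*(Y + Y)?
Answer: I*√643 ≈ 25.357*I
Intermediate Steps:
l(Y) = 10 + 40*Y (l(Y) = 10 + 5*(4*(Y + Y)) = 10 + 5*(4*(2*Y)) = 10 + 5*(8*Y) = 10 + 40*Y)
√(l(-36) - 1*(-787)) = √((10 + 40*(-36)) - 1*(-787)) = √((10 - 1440) + 787) = √(-1430 + 787) = √(-643) = I*√643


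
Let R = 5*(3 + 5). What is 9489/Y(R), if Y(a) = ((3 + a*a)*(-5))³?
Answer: -9489/514885403375 ≈ -1.8429e-8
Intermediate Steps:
R = 40 (R = 5*8 = 40)
Y(a) = (-15 - 5*a²)³ (Y(a) = ((3 + a²)*(-5))³ = (-15 - 5*a²)³)
9489/Y(R) = 9489/((-125*(3 + 40²)³)) = 9489/((-125*(3 + 1600)³)) = 9489/((-125*1603³)) = 9489/((-125*4119083227)) = 9489/(-514885403375) = 9489*(-1/514885403375) = -9489/514885403375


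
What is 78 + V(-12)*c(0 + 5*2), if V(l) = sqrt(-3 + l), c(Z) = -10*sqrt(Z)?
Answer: 78 - 50*I*sqrt(6) ≈ 78.0 - 122.47*I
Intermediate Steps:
78 + V(-12)*c(0 + 5*2) = 78 + sqrt(-3 - 12)*(-10*sqrt(0 + 5*2)) = 78 + sqrt(-15)*(-10*sqrt(0 + 10)) = 78 + (I*sqrt(15))*(-10*sqrt(10)) = 78 - 50*I*sqrt(6)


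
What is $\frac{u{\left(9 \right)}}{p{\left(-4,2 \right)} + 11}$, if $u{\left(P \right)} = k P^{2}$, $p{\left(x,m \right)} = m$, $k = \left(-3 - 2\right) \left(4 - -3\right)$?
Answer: $- \frac{2835}{13} \approx -218.08$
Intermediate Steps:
$k = -35$ ($k = - 5 \left(4 + 3\right) = \left(-5\right) 7 = -35$)
$u{\left(P \right)} = - 35 P^{2}$
$\frac{u{\left(9 \right)}}{p{\left(-4,2 \right)} + 11} = \frac{\left(-35\right) 9^{2}}{2 + 11} = \frac{\left(-35\right) 81}{13} = \left(-2835\right) \frac{1}{13} = - \frac{2835}{13}$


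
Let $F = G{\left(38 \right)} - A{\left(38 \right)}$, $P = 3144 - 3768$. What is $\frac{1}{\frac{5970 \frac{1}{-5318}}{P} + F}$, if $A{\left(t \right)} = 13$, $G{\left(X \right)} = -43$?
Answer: $- \frac{553072}{30971037} \approx -0.017858$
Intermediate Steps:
$P = -624$
$F = -56$ ($F = -43 - 13 = -56$)
$\frac{1}{\frac{5970 \frac{1}{-5318}}{P} + F} = \frac{1}{\frac{5970 \frac{1}{-5318}}{-624} - 56} = \frac{1}{5970 \left(- \frac{1}{5318}\right) \left(- \frac{1}{624}\right) - 56} = \frac{1}{\left(- \frac{2985}{2659}\right) \left(- \frac{1}{624}\right) - 56} = \frac{1}{\frac{995}{553072} - 56} = \frac{1}{- \frac{30971037}{553072}} = - \frac{553072}{30971037}$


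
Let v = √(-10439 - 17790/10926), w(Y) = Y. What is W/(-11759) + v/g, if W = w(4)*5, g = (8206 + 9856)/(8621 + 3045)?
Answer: -20/11759 + 23332*I*√2163846954/16445451 ≈ -0.0017008 + 65.996*I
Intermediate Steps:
g = 9031/5833 (g = 18062/11666 = 18062*(1/11666) = 9031/5833 ≈ 1.5483)
W = 20 (W = 4*5 = 20)
v = 4*I*√2163846954/1821 (v = √(-10439 - 17790*1/10926) = √(-10439 - 2965/1821) = √(-19012384/1821) = 4*I*√2163846954/1821 ≈ 102.18*I)
W/(-11759) + v/g = 20/(-11759) + (4*I*√2163846954/1821)/(9031/5833) = 20*(-1/11759) + (4*I*√2163846954/1821)*(5833/9031) = -20/11759 + 23332*I*√2163846954/16445451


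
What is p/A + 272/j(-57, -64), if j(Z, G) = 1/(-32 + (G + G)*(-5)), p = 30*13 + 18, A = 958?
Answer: 79215308/479 ≈ 1.6538e+5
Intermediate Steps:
p = 408 (p = 390 + 18 = 408)
j(Z, G) = 1/(-32 - 10*G) (j(Z, G) = 1/(-32 + (2*G)*(-5)) = 1/(-32 - 10*G))
p/A + 272/j(-57, -64) = 408/958 + 272/((-1/(32 + 10*(-64)))) = 408*(1/958) + 272/((-1/(32 - 640))) = 204/479 + 272/((-1/(-608))) = 204/479 + 272/((-1*(-1/608))) = 204/479 + 272/(1/608) = 204/479 + 272*608 = 204/479 + 165376 = 79215308/479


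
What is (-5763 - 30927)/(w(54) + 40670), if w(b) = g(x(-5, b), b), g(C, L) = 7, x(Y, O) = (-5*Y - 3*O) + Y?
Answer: -12230/13559 ≈ -0.90198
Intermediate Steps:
x(Y, O) = -4*Y - 3*O
w(b) = 7
(-5763 - 30927)/(w(54) + 40670) = (-5763 - 30927)/(7 + 40670) = -36690/40677 = -36690*1/40677 = -12230/13559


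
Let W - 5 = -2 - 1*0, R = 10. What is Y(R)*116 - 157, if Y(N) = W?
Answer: 191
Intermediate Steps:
W = 3 (W = 5 + (-2 - 1*0) = 5 + (-2 + 0) = 5 - 2 = 3)
Y(N) = 3
Y(R)*116 - 157 = 3*116 - 157 = 348 - 157 = 191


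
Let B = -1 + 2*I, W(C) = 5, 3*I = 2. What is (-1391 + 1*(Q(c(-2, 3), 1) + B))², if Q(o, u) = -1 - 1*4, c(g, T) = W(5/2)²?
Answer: 17530969/9 ≈ 1.9479e+6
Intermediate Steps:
I = ⅔ (I = (⅓)*2 = ⅔ ≈ 0.66667)
c(g, T) = 25 (c(g, T) = 5² = 25)
Q(o, u) = -5 (Q(o, u) = -1 - 4 = -5)
B = ⅓ (B = -1 + 2*(⅔) = -1 + 4/3 = ⅓ ≈ 0.33333)
(-1391 + 1*(Q(c(-2, 3), 1) + B))² = (-1391 + 1*(-5 + ⅓))² = (-1391 + 1*(-14/3))² = (-1391 - 14/3)² = (-4187/3)² = 17530969/9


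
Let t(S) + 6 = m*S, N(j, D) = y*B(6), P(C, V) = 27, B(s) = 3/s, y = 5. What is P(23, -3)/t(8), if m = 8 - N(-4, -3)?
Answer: 27/38 ≈ 0.71053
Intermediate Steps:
N(j, D) = 5/2 (N(j, D) = 5*(3/6) = 5*(3*(⅙)) = 5*(½) = 5/2)
m = 11/2 (m = 8 - 1*5/2 = 8 - 5/2 = 11/2 ≈ 5.5000)
t(S) = -6 + 11*S/2
P(23, -3)/t(8) = 27/(-6 + (11/2)*8) = 27/(-6 + 44) = 27/38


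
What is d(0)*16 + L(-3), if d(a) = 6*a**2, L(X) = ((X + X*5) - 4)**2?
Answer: 484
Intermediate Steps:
L(X) = (-4 + 6*X)**2 (L(X) = ((X + 5*X) - 4)**2 = (6*X - 4)**2 = (-4 + 6*X)**2)
d(0)*16 + L(-3) = (6*0**2)*16 + 4*(-2 + 3*(-3))**2 = (6*0)*16 + 4*(-2 - 9)**2 = 0*16 + 4*(-11)**2 = 0 + 4*121 = 0 + 484 = 484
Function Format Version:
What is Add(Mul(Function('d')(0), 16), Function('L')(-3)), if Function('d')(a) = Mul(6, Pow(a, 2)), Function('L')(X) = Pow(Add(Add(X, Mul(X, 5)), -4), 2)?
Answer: 484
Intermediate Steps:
Function('L')(X) = Pow(Add(-4, Mul(6, X)), 2) (Function('L')(X) = Pow(Add(Add(X, Mul(5, X)), -4), 2) = Pow(Add(Mul(6, X), -4), 2) = Pow(Add(-4, Mul(6, X)), 2))
Add(Mul(Function('d')(0), 16), Function('L')(-3)) = Add(Mul(Mul(6, Pow(0, 2)), 16), Mul(4, Pow(Add(-2, Mul(3, -3)), 2))) = Add(Mul(Mul(6, 0), 16), Mul(4, Pow(Add(-2, -9), 2))) = Add(Mul(0, 16), Mul(4, Pow(-11, 2))) = Add(0, Mul(4, 121)) = Add(0, 484) = 484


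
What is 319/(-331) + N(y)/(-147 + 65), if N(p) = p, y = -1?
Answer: -25827/27142 ≈ -0.95155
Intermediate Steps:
319/(-331) + N(y)/(-147 + 65) = 319/(-331) - 1/(-147 + 65) = 319*(-1/331) - 1/(-82) = -319/331 - 1*(-1/82) = -319/331 + 1/82 = -25827/27142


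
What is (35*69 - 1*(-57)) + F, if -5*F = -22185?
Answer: 6909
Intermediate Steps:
F = 4437 (F = -⅕*(-22185) = 4437)
(35*69 - 1*(-57)) + F = (35*69 - 1*(-57)) + 4437 = (2415 + 57) + 4437 = 2472 + 4437 = 6909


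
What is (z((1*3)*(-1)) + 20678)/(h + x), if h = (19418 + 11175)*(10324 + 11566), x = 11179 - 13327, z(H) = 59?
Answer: 20737/669678622 ≈ 3.0966e-5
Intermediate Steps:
x = -2148
h = 669680770 (h = 30593*21890 = 669680770)
(z((1*3)*(-1)) + 20678)/(h + x) = (59 + 20678)/(669680770 - 2148) = 20737/669678622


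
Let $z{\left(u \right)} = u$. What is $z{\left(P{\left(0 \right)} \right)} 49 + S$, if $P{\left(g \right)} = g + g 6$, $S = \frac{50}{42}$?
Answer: $\frac{25}{21} \approx 1.1905$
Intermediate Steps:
$S = \frac{25}{21}$ ($S = 50 \cdot \frac{1}{42} = \frac{25}{21} \approx 1.1905$)
$P{\left(g \right)} = 7 g$ ($P{\left(g \right)} = g + 6 g = 7 g$)
$z{\left(P{\left(0 \right)} \right)} 49 + S = 7 \cdot 0 \cdot 49 + \frac{25}{21} = 0 \cdot 49 + \frac{25}{21} = 0 + \frac{25}{21} = \frac{25}{21}$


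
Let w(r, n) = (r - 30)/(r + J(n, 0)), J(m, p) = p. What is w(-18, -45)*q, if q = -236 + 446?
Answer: 560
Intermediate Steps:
q = 210
w(r, n) = (-30 + r)/r (w(r, n) = (r - 30)/(r + 0) = (-30 + r)/r)
w(-18, -45)*q = ((-30 - 18)/(-18))*210 = -1/18*(-48)*210 = (8/3)*210 = 560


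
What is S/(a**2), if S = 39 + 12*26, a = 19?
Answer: 351/361 ≈ 0.97230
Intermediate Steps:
S = 351 (S = 39 + 312 = 351)
S/(a**2) = 351/(19**2) = 351/361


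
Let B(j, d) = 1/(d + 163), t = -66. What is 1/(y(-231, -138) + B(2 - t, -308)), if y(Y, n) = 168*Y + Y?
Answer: -145/5660656 ≈ -2.5615e-5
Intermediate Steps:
y(Y, n) = 169*Y
B(j, d) = 1/(163 + d)
1/(y(-231, -138) + B(2 - t, -308)) = 1/(169*(-231) + 1/(163 - 308)) = 1/(-39039 + 1/(-145)) = 1/(-39039 - 1/145) = 1/(-5660656/145) = -145/5660656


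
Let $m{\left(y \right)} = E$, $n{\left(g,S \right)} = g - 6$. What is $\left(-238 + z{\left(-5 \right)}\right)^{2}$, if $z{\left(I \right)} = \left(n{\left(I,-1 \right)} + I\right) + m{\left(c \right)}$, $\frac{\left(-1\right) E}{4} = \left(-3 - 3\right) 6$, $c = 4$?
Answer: $12100$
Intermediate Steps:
$n{\left(g,S \right)} = -6 + g$ ($n{\left(g,S \right)} = g - 6 = -6 + g$)
$E = 144$ ($E = - 4 \left(-3 - 3\right) 6 = - 4 \left(\left(-6\right) 6\right) = \left(-4\right) \left(-36\right) = 144$)
$m{\left(y \right)} = 144$
$z{\left(I \right)} = 138 + 2 I$ ($z{\left(I \right)} = \left(\left(-6 + I\right) + I\right) + 144 = \left(-6 + 2 I\right) + 144 = 138 + 2 I$)
$\left(-238 + z{\left(-5 \right)}\right)^{2} = \left(-238 + \left(138 + 2 \left(-5\right)\right)\right)^{2} = \left(-238 + \left(138 - 10\right)\right)^{2} = \left(-238 + 128\right)^{2} = \left(-110\right)^{2} = 12100$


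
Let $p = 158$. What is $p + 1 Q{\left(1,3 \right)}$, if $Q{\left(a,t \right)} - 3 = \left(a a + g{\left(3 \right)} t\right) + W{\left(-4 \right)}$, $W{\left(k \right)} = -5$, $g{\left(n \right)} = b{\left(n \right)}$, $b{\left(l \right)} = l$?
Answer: $166$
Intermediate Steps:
$g{\left(n \right)} = n$
$Q{\left(a,t \right)} = -2 + a^{2} + 3 t$ ($Q{\left(a,t \right)} = 3 - \left(5 - 3 t - a a\right) = 3 - \left(5 - a^{2} - 3 t\right) = 3 + \left(-5 + a^{2} + 3 t\right) = -2 + a^{2} + 3 t$)
$p + 1 Q{\left(1,3 \right)} = 158 + 1 \left(-2 + 1^{2} + 3 \cdot 3\right) = 158 + 1 \left(-2 + 1 + 9\right) = 158 + 1 \cdot 8 = 158 + 8 = 166$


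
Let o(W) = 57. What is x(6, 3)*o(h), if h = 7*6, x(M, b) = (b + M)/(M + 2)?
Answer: 513/8 ≈ 64.125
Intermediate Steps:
x(M, b) = (M + b)/(2 + M)
h = 42
x(6, 3)*o(h) = ((6 + 3)/(2 + 6))*57 = (9/8)*57 = 513/8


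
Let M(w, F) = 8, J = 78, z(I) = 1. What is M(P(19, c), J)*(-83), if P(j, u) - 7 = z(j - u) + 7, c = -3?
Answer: -664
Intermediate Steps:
P(j, u) = 15 (P(j, u) = 7 + (1 + 7) = 7 + 8 = 15)
M(P(19, c), J)*(-83) = 8*(-83) = -664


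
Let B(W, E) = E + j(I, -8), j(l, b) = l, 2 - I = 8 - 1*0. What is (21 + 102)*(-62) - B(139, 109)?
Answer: -7729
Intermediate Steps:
I = -6 (I = 2 - (8 - 1*0) = 2 - (8 + 0) = 2 - 1*8 = 2 - 8 = -6)
B(W, E) = -6 + E (B(W, E) = E - 6 = -6 + E)
(21 + 102)*(-62) - B(139, 109) = (21 + 102)*(-62) - (-6 + 109) = 123*(-62) - 1*103 = -7626 - 103 = -7729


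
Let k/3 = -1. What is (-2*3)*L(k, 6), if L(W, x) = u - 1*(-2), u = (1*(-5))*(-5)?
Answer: -162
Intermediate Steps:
u = 25 (u = -5*(-5) = 25)
k = -3 (k = 3*(-1) = -3)
L(W, x) = 27 (L(W, x) = 25 - 1*(-2) = 25 + 2 = 27)
(-2*3)*L(k, 6) = -2*3*27 = -6*27 = -162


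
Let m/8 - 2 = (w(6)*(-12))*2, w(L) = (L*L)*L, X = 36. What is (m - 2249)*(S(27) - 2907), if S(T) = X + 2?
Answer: 125389645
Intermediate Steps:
w(L) = L**3 (w(L) = L**2*L = L**3)
m = -41456 (m = 16 + 8*((6**3*(-12))*2) = 16 + 8*((216*(-12))*2) = 16 + 8*(-2592*2) = 16 + 8*(-5184) = 16 - 41472 = -41456)
S(T) = 38 (S(T) = 36 + 2 = 38)
(m - 2249)*(S(27) - 2907) = (-41456 - 2249)*(38 - 2907) = -43705*(-2869) = 125389645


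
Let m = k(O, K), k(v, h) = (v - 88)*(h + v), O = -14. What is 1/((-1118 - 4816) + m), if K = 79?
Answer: -1/12564 ≈ -7.9592e-5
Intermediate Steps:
k(v, h) = (-88 + v)*(h + v)
m = -6630 (m = (-14)² - 88*79 - 88*(-14) + 79*(-14) = 196 - 6952 + 1232 - 1106 = -6630)
1/((-1118 - 4816) + m) = 1/((-1118 - 4816) - 6630) = 1/(-5934 - 6630) = 1/(-12564) = -1/12564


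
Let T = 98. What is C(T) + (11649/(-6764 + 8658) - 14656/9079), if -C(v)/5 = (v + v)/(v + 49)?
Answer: -109904099/51586878 ≈ -2.1305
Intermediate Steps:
C(v) = -10*v/(49 + v) (C(v) = -5*(v + v)/(v + 49) = -5*2*v/(49 + v) = -10*v/(49 + v))
C(T) + (11649/(-6764 + 8658) - 14656/9079) = -10*98/(49 + 98) + (11649/(-6764 + 8658) - 14656/9079) = -10*98/147 + (11649/1894 - 14656*1/9079) = -10*98*1/147 + (11649*(1/1894) - 14656/9079) = -20/3 + (11649/1894 - 14656/9079) = -20/3 + 78002807/17195626 = -109904099/51586878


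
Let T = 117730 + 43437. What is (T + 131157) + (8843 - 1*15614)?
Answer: 285553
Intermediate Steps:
T = 161167
(T + 131157) + (8843 - 1*15614) = (161167 + 131157) + (8843 - 1*15614) = 292324 + (8843 - 15614) = 292324 - 6771 = 285553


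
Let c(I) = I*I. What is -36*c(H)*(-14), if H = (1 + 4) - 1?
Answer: 8064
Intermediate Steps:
H = 4 (H = 5 - 1 = 4)
c(I) = I²
-36*c(H)*(-14) = -36*4²*(-14) = -36*16*(-14) = -576*(-14) = 8064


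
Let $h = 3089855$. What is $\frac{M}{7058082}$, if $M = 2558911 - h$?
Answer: $- \frac{265472}{3529041} \approx -0.075225$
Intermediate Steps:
$M = -530944$ ($M = 2558911 - 3089855 = -530944$)
$\frac{M}{7058082} = - \frac{530944}{7058082} = \left(-530944\right) \frac{1}{7058082} = - \frac{265472}{3529041}$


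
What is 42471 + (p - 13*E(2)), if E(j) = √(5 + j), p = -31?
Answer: 42440 - 13*√7 ≈ 42406.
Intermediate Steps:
42471 + (p - 13*E(2)) = 42471 + (-31 - 13*√(5 + 2)) = 42471 + (-31 - 13*√7) = 42440 - 13*√7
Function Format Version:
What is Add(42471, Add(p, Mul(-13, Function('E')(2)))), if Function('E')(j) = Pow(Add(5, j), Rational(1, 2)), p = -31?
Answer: Add(42440, Mul(-13, Pow(7, Rational(1, 2)))) ≈ 42406.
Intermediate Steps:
Add(42471, Add(p, Mul(-13, Function('E')(2)))) = Add(42471, Add(-31, Mul(-13, Pow(Add(5, 2), Rational(1, 2))))) = Add(42471, Add(-31, Mul(-13, Pow(7, Rational(1, 2))))) = Add(42440, Mul(-13, Pow(7, Rational(1, 2))))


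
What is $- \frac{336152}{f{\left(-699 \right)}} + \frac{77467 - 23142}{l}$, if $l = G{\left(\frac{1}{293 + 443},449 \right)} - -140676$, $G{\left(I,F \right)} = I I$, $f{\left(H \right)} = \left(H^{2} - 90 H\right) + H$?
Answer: $- \frac{2351726713609286}{10493467979516391} \approx -0.22411$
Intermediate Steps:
$f{\left(H \right)} = H^{2} - 89 H$
$G{\left(I,F \right)} = I^{2}$
$l = \frac{76203626497}{541696}$ ($l = \left(\frac{1}{293 + 443}\right)^{2} - -140676 = \left(\frac{1}{736}\right)^{2} + 140676 = \frac{1}{541696} + 140676 = \frac{76203626497}{541696} \approx 1.4068 \cdot 10^{5}$)
$- \frac{336152}{f{\left(-699 \right)}} + \frac{77467 - 23142}{l} = - \frac{336152}{\left(-699\right) \left(-89 - 699\right)} + \frac{77467 - 23142}{\frac{76203626497}{541696}} = - \frac{336152}{\left(-699\right) \left(-788\right)} + 54325 \cdot \frac{541696}{76203626497} = - \frac{336152}{550812} + \frac{29427635200}{76203626497} = \left(-336152\right) \frac{1}{550812} + \frac{29427635200}{76203626497} = - \frac{84038}{137703} + \frac{29427635200}{76203626497} = - \frac{2351726713609286}{10493467979516391}$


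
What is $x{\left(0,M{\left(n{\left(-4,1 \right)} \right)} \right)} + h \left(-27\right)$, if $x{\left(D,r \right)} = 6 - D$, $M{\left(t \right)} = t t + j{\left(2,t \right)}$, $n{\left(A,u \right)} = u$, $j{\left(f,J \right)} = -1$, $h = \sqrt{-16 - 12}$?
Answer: $6 - 54 i \sqrt{7} \approx 6.0 - 142.87 i$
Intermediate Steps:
$h = 2 i \sqrt{7}$ ($h = \sqrt{-28} = 2 i \sqrt{7} \approx 5.2915 i$)
$M{\left(t \right)} = -1 + t^{2}$ ($M{\left(t \right)} = t t - 1 = t^{2} - 1 = -1 + t^{2}$)
$x{\left(0,M{\left(n{\left(-4,1 \right)} \right)} \right)} + h \left(-27\right) = \left(6 - 0\right) + 2 i \sqrt{7} \left(-27\right) = \left(6 + 0\right) - 54 i \sqrt{7} = 6 - 54 i \sqrt{7}$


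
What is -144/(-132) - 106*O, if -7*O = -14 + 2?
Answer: -13908/77 ≈ -180.62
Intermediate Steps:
O = 12/7 (O = -(-14 + 2)/7 = -1/7*(-12) = 12/7 ≈ 1.7143)
-144/(-132) - 106*O = -144/(-132) - 106*12/7 = -144*(-1/132) - 1272/7 = 12/11 - 1272/7 = -13908/77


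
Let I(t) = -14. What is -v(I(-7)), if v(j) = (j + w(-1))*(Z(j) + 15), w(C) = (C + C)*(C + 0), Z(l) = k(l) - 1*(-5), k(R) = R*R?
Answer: 2592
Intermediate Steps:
k(R) = R²
Z(l) = 5 + l² (Z(l) = l² - 1*(-5) = l² + 5 = 5 + l²)
w(C) = 2*C² (w(C) = (2*C)*C = 2*C²)
v(j) = (2 + j)*(20 + j²) (v(j) = (j + 2*(-1)²)*((5 + j²) + 15) = (j + 2*1)*(20 + j²) = (j + 2)*(20 + j²) = (2 + j)*(20 + j²))
-v(I(-7)) = -(40 + (-14)³ + 2*(-14)² + 20*(-14)) = -(40 - 2744 + 2*196 - 280) = -(40 - 2744 + 392 - 280) = -1*(-2592) = 2592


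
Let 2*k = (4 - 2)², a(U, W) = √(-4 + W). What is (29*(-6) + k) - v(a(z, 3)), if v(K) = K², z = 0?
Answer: -171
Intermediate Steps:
k = 2 (k = (4 - 2)²/2 = (½)*2² = (½)*4 = 2)
(29*(-6) + k) - v(a(z, 3)) = (29*(-6) + 2) - (√(-4 + 3))² = (-174 + 2) - (√(-1))² = -172 - I² = -172 - 1*(-1) = -172 + 1 = -171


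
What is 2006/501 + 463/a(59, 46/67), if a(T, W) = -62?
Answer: -107591/31062 ≈ -3.4637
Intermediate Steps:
2006/501 + 463/a(59, 46/67) = 2006/501 + 463/(-62) = 2006*(1/501) + 463*(-1/62) = 2006/501 - 463/62 = -107591/31062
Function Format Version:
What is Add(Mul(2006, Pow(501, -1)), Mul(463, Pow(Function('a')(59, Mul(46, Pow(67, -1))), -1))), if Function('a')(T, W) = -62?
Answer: Rational(-107591, 31062) ≈ -3.4637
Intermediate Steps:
Add(Mul(2006, Pow(501, -1)), Mul(463, Pow(Function('a')(59, Mul(46, Pow(67, -1))), -1))) = Add(Mul(2006, Pow(501, -1)), Mul(463, Pow(-62, -1))) = Add(Mul(2006, Rational(1, 501)), Mul(463, Rational(-1, 62))) = Add(Rational(2006, 501), Rational(-463, 62)) = Rational(-107591, 31062)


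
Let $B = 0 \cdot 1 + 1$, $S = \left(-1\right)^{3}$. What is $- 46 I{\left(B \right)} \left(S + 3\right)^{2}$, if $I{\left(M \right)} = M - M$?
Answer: $0$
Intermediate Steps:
$S = -1$
$B = 1$ ($B = 0 + 1 = 1$)
$I{\left(M \right)} = 0$
$- 46 I{\left(B \right)} \left(S + 3\right)^{2} = \left(-46\right) 0 \left(-1 + 3\right)^{2} = 0 \cdot 2^{2} = 0 \cdot 4 = 0$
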